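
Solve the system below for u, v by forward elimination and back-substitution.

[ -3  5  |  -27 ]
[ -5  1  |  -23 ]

(4, -3)

Forward elimination on [A|b]:
R2 <- R2 - (5/3)*R1:  [     0  -22/3     22 ]
Row echelon form:
[ -3      5  |  -27 ]
[  0  -22/3  |   22 ]
Back-substitution:
v = (22) / (-22/3) = -3
u = (-27 - (5)*(-3)) / -3 = 4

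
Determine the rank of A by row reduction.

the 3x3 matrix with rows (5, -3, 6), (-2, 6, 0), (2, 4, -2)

Row reduction:
R2 <- R2 - (-2/5)*R1:  [    0  24/5  12/5 ]
R3 <- R3 - (2/5)*R1:  [     0   26/5  -22/5 ]
R3 <- R3 - (13/12)*R2:  [  0   0  -7 ]
Row echelon form:
[ 5    -3     6 ]
[ 0  24/5  12/5 ]
[ 0     0    -7 ]
Nonzero rows / pivot columns: 3

rank(A) = 3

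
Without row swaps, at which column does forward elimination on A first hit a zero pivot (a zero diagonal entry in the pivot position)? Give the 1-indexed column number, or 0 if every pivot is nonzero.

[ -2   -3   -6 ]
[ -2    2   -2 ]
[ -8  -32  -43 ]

first zero-pivot column = 0

Naive forward elimination:
R2 <- R2 - (1)*R1:  [ 0  5  4 ]
R3 <- R3 - (4)*R1:  [   0  -20  -19 ]
R3 <- R3 - (-4)*R2:  [  0   0  -3 ]
All pivots nonzero; naive elimination completes without hitting a zero pivot.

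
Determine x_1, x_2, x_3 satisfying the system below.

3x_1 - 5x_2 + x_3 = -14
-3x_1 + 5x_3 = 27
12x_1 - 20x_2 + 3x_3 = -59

Forward elimination on [A|b]:
R2 <- R2 - (-1)*R1:  [  0  -5   6  13 ]
R3 <- R3 - (4)*R1:  [  0   0  -1  -3 ]
Row echelon form:
[ 3  -5   1  |  -14 ]
[ 0  -5   6  |   13 ]
[ 0   0  -1  |   -3 ]
Back-substitution:
x_3 = (-3) / -1 = 3
x_2 = (13 - (6)*(3)) / -5 = 1
x_1 = (-14 - (-5)*(1) - (1)*(3)) / 3 = -4

(-4, 1, 3)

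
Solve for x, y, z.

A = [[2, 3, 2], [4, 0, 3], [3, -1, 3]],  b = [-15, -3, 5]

Forward elimination on [A|b]:
R2 <- R2 - (2)*R1:  [  0  -6  -1  27 ]
R3 <- R3 - (3/2)*R1:  [     0  -11/2      0   55/2 ]
R3 <- R3 - (11/12)*R2:  [     0      0  11/12   11/4 ]
Row echelon form:
[ 2   3      2  |   -15 ]
[ 0  -6     -1  |    27 ]
[ 0   0  11/12  |  11/4 ]
Back-substitution:
z = (11/4) / (11/12) = 3
y = (27 - (-1)*(3)) / -6 = -5
x = (-15 - (3)*(-5) - (2)*(3)) / 2 = -3

(-3, -5, 3)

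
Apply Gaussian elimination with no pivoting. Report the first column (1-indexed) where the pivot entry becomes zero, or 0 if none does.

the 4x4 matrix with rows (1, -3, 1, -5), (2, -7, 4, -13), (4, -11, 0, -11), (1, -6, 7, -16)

first zero-pivot column = 0

Naive forward elimination:
R2 <- R2 - (2)*R1:  [  0  -1   2  -3 ]
R3 <- R3 - (4)*R1:  [  0   1  -4   9 ]
R4 <- R4 - (1)*R1:  [   0   -3    6  -11 ]
R3 <- R3 - (-1)*R2:  [  0   0  -2   6 ]
R4 <- R4 - (3)*R2:  [  0   0   0  -2 ]
All pivots nonzero; naive elimination completes without hitting a zero pivot.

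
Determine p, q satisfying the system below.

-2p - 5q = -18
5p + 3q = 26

(4, 2)

Forward elimination on [A|b]:
R2 <- R2 - (-5/2)*R1:  [     0  -19/2    -19 ]
Row echelon form:
[ -2     -5  |  -18 ]
[  0  -19/2  |  -19 ]
Back-substitution:
q = (-19) / (-19/2) = 2
p = (-18 - (-5)*(2)) / -2 = 4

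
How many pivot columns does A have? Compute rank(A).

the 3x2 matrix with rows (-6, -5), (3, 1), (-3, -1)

rank(A) = 2

Row reduction:
R2 <- R2 - (-1/2)*R1:  [    0  -3/2 ]
R3 <- R3 - (1/2)*R1:  [   0  3/2 ]
R3 <- R3 - (-1)*R2:  [ 0  0 ]
Row echelon form:
[ -6    -5 ]
[  0  -3/2 ]
[  0     0 ]
Nonzero rows / pivot columns: 2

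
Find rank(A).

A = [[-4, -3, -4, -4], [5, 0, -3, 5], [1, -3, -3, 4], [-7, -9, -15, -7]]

rank(A) = 3

Row reduction:
R2 <- R2 - (-5/4)*R1:  [     0  -15/4     -8      0 ]
R3 <- R3 - (-1/4)*R1:  [     0  -15/4     -4      3 ]
R4 <- R4 - (7/4)*R1:  [     0  -15/4     -8      0 ]
R3 <- R3 - (1)*R2:  [ 0  0  4  3 ]
R4 <- R4 - (1)*R2:  [ 0  0  0  0 ]
Row echelon form:
[ -4     -3  -4  -4 ]
[  0  -15/4  -8   0 ]
[  0      0   4   3 ]
[  0      0   0   0 ]
Nonzero rows / pivot columns: 3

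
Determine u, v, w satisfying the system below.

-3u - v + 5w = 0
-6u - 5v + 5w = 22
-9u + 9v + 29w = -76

Forward elimination on [A|b]:
R2 <- R2 - (2)*R1:  [  0  -3  -5  22 ]
R3 <- R3 - (3)*R1:  [   0   12   14  -76 ]
R3 <- R3 - (-4)*R2:  [  0   0  -6  12 ]
Row echelon form:
[ -3  -1   5  |   0 ]
[  0  -3  -5  |  22 ]
[  0   0  -6  |  12 ]
Back-substitution:
w = (12) / -6 = -2
v = (22 - (-5)*(-2)) / -3 = -4
u = (0 - (-1)*(-4) - (5)*(-2)) / -3 = -2

(-2, -4, -2)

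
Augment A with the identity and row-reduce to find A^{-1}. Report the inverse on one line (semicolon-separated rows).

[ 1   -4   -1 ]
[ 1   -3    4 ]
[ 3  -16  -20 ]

Gauss-Jordan on [A | I]:
R2 <- R2 - (1)*R1:  [  0   1   5  |  -1   1   0 ]
R3 <- R3 - (3)*R1:  [   0   -4  -17  |   -3    0    1 ]
R1 <- R1 - (-4)*R2:  [  1   0  19  |  -3   4   0 ]
R3 <- R3 - (-4)*R2:  [  0   0   3  |  -7   4   1 ]
R3 <- (1/3)*R3:  [    0     0     1  |  -7/3   4/3   1/3 ]
R1 <- R1 - (19)*R3:  [     1      0      0  |  124/3  -64/3  -19/3 ]
R2 <- R2 - (5)*R3:  [     0      1      0  |   32/3  -17/3   -5/3 ]
Right block of [I | A^{-1}] is the inverse:
[ 124/3  -64/3  -19/3 ]
[  32/3  -17/3   -5/3 ]
[  -7/3    4/3    1/3 ]

inverse = [124/3 -64/3 -19/3; 32/3 -17/3 -5/3; -7/3 4/3 1/3]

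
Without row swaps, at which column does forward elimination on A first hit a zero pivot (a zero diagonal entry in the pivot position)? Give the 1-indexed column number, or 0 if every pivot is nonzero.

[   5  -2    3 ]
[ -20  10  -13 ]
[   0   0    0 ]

Naive forward elimination:
R2 <- R2 - (-4)*R1:  [  0   2  -1 ]
Matrix at this point:
[ 5  -2   3 ]
[ 0   2  -1 ]
[ 0   0   0 ]
Pivot entry (3,3) in the last row is zero and there are no rows below to swap with -> zero pivot in column 3 (A is singular).

first zero-pivot column = 3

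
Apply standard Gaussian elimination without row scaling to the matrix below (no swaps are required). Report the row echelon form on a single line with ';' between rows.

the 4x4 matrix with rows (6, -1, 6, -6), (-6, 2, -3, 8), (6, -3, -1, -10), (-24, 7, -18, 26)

Forward elimination:
R2 <- R2 - (-1)*R1:  [ 0  1  3  2 ]
R3 <- R3 - (1)*R1:  [  0  -2  -7  -4 ]
R4 <- R4 - (-4)*R1:  [ 0  3  6  2 ]
R3 <- R3 - (-2)*R2:  [  0   0  -1   0 ]
R4 <- R4 - (3)*R2:  [  0   0  -3  -4 ]
R4 <- R4 - (3)*R3:  [  0   0   0  -4 ]
Row echelon form:
[ 6  -1   6  -6 ]
[ 0   1   3   2 ]
[ 0   0  -1   0 ]
[ 0   0   0  -4 ]

REF = [6 -1 6 -6; 0 1 3 2; 0 0 -1 0; 0 0 0 -4]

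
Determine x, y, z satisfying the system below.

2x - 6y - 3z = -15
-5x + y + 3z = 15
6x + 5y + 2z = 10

(0, 0, 5)

Forward elimination on [A|b]:
R2 <- R2 - (-5/2)*R1:  [     0    -14   -9/2  -45/2 ]
R3 <- R3 - (3)*R1:  [  0  23  11  55 ]
R3 <- R3 - (-23/14)*R2:  [      0       0  101/28  505/28 ]
Row echelon form:
[ 2   -6      -3  |     -15 ]
[ 0  -14    -9/2  |   -45/2 ]
[ 0    0  101/28  |  505/28 ]
Back-substitution:
z = (505/28) / (101/28) = 5
y = (-45/2 - (-9/2)*(5)) / -14 = 0
x = (-15 - (-6)*(0) - (-3)*(5)) / 2 = 0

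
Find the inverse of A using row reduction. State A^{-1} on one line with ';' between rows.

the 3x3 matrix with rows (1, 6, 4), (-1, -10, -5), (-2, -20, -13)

inverse = [5/2 -1/6 5/6; -1/4 -5/12 1/12; 0 2/3 -1/3]

Gauss-Jordan on [A | I]:
R2 <- R2 - (-1)*R1:  [  0  -4  -1  |   1   1   0 ]
R3 <- R3 - (-2)*R1:  [  0  -8  -5  |   2   0   1 ]
R2 <- (1/-4)*R2:  [    0     1   1/4  |  -1/4  -1/4     0 ]
R1 <- R1 - (6)*R2:  [   1    0  5/2  |  5/2  3/2    0 ]
R3 <- R3 - (-8)*R2:  [  0   0  -3  |   0  -2   1 ]
R3 <- (1/-3)*R3:  [    0     0     1  |     0   2/3  -1/3 ]
R1 <- R1 - (5/2)*R3:  [    1     0     0  |   5/2  -1/6   5/6 ]
R2 <- R2 - (1/4)*R3:  [     0      1      0  |   -1/4  -5/12   1/12 ]
Right block of [I | A^{-1}] is the inverse:
[  5/2   -1/6   5/6 ]
[ -1/4  -5/12  1/12 ]
[    0    2/3  -1/3 ]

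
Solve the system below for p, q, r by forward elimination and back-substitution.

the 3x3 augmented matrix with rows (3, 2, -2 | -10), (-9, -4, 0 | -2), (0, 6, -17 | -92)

(2, -4, 4)

Forward elimination on [A|b]:
R2 <- R2 - (-3)*R1:  [   0    2   -6  -32 ]
R3 <- R3 - (3)*R2:  [ 0  0  1  4 ]
Row echelon form:
[ 3  2  -2  |  -10 ]
[ 0  2  -6  |  -32 ]
[ 0  0   1  |    4 ]
Back-substitution:
r = (4) / 1 = 4
q = (-32 - (-6)*(4)) / 2 = -4
p = (-10 - (2)*(-4) - (-2)*(4)) / 3 = 2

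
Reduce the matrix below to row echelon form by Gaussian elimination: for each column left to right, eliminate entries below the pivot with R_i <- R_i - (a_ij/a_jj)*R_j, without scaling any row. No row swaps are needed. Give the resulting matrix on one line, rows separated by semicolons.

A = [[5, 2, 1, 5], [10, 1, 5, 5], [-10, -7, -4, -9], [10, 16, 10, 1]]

REF = [5 2 1 5; 0 -3 3 -5; 0 0 -5 6; 0 0 0 -5]

Forward elimination:
R2 <- R2 - (2)*R1:  [  0  -3   3  -5 ]
R3 <- R3 - (-2)*R1:  [  0  -3  -2   1 ]
R4 <- R4 - (2)*R1:  [  0  12   8  -9 ]
R3 <- R3 - (1)*R2:  [  0   0  -5   6 ]
R4 <- R4 - (-4)*R2:  [   0    0   20  -29 ]
R4 <- R4 - (-4)*R3:  [  0   0   0  -5 ]
Row echelon form:
[ 5   2   1   5 ]
[ 0  -3   3  -5 ]
[ 0   0  -5   6 ]
[ 0   0   0  -5 ]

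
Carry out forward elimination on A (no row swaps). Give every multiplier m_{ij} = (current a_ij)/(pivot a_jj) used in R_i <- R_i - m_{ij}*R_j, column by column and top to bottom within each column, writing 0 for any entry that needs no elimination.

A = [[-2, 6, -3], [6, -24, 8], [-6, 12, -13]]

Forward elimination:
R2 <- R2 - (-3)*R1:  [  0  -6  -1 ]
R3 <- R3 - (3)*R1:  [  0  -6  -4 ]
R3 <- R3 - (1)*R2:  [  0   0  -3 ]
Multipliers (in order of application): m_{21} = -3, m_{31} = 3, m_{32} = 1

multipliers: -3, 3, 1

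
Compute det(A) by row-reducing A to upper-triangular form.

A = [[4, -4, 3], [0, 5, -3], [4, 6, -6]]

det(A) = -60

Forward elimination:
R3 <- R3 - (1)*R1:  [  0  10  -9 ]
R3 <- R3 - (2)*R2:  [  0   0  -3 ]
Upper-triangular form:
[ 4  -4   3 ]
[ 0   5  -3 ]
[ 0   0  -3 ]
det(A) = (-1)^0 * (4) * (5) * (-3) = -60  (0 row swaps -> sign +1)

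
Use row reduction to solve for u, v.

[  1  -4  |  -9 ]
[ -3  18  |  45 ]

Forward elimination on [A|b]:
R2 <- R2 - (-3)*R1:  [  0   6  18 ]
Row echelon form:
[ 1  -4  |  -9 ]
[ 0   6  |  18 ]
Back-substitution:
v = (18) / 6 = 3
u = (-9 - (-4)*(3)) / 1 = 3

(3, 3)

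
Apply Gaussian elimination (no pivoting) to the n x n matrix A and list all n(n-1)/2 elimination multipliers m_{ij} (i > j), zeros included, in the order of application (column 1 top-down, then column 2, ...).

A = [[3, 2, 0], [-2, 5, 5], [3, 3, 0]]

multipliers: -2/3, 1, 3/19

Forward elimination:
R2 <- R2 - (-2/3)*R1:  [    0  19/3     5 ]
R3 <- R3 - (1)*R1:  [ 0  1  0 ]
R3 <- R3 - (3/19)*R2:  [      0       0  -15/19 ]
Multipliers (in order of application): m_{21} = -2/3, m_{31} = 1, m_{32} = 3/19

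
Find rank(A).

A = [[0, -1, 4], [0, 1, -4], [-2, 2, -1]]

Row reduction:
R1 <-> R3   (pivot in column 1 was zero)
[ -2   2  -1 ]
[  0   1  -4 ]
[  0  -1   4 ]
R3 <- R3 - (-1)*R2:  [ 0  0  0 ]
Row echelon form:
[ -2  2  -1 ]
[  0  1  -4 ]
[  0  0   0 ]
Nonzero rows / pivot columns: 2

rank(A) = 2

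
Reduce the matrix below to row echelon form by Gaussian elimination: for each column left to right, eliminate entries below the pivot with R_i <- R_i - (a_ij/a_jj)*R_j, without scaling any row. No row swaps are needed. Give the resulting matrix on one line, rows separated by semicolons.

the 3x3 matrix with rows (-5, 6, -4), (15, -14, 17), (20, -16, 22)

Forward elimination:
R2 <- R2 - (-3)*R1:  [ 0  4  5 ]
R3 <- R3 - (-4)*R1:  [ 0  8  6 ]
R3 <- R3 - (2)*R2:  [  0   0  -4 ]
Row echelon form:
[ -5  6  -4 ]
[  0  4   5 ]
[  0  0  -4 ]

REF = [-5 6 -4; 0 4 5; 0 0 -4]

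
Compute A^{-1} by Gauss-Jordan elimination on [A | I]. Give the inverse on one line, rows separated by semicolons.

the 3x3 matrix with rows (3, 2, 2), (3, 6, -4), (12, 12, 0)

inverse = [-2 -1 5/6; 2 1 -3/4; 3/2 1/2 -1/2]

Gauss-Jordan on [A | I]:
R1 <- (1/3)*R1:  [   1  2/3  2/3  |  1/3    0    0 ]
R2 <- R2 - (3)*R1:  [  0   4  -6  |  -1   1   0 ]
R3 <- R3 - (12)*R1:  [  0   4  -8  |  -4   0   1 ]
R2 <- (1/4)*R2:  [    0     1  -3/2  |  -1/4   1/4     0 ]
R1 <- R1 - (2/3)*R2:  [    1     0   5/3  |   1/2  -1/6     0 ]
R3 <- R3 - (4)*R2:  [  0   0  -2  |  -3  -1   1 ]
R3 <- (1/-2)*R3:  [    0     0     1  |   3/2   1/2  -1/2 ]
R1 <- R1 - (5/3)*R3:  [   1    0    0  |   -2   -1  5/6 ]
R2 <- R2 - (-3/2)*R3:  [    0     1     0  |     2     1  -3/4 ]
Right block of [I | A^{-1}] is the inverse:
[  -2   -1   5/6 ]
[   2    1  -3/4 ]
[ 3/2  1/2  -1/2 ]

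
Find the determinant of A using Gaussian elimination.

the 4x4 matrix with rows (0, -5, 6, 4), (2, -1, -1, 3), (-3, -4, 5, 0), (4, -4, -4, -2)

det(A) = 302

Forward elimination:
R1 <-> R2   (pivot in column 1 was zero)
[  2  -1  -1   3 ]
[  0  -5   6   4 ]
[ -3  -4   5   0 ]
[  4  -4  -4  -2 ]
R3 <- R3 - (-3/2)*R1:  [     0  -11/2    7/2    9/2 ]
R4 <- R4 - (2)*R1:  [  0  -2  -2  -8 ]
R3 <- R3 - (11/10)*R2:  [      0       0  -31/10    1/10 ]
R4 <- R4 - (2/5)*R2:  [     0      0  -22/5  -48/5 ]
R4 <- R4 - (44/31)*R3:  [       0        0        0  -302/31 ]
Upper-triangular form:
[ 2  -1      -1        3 ]
[ 0  -5       6        4 ]
[ 0   0  -31/10     1/10 ]
[ 0   0       0  -302/31 ]
det(A) = (-1)^1 * (2) * (-5) * (-31/10) * (-302/31) = 302  (1 row swap -> sign -1)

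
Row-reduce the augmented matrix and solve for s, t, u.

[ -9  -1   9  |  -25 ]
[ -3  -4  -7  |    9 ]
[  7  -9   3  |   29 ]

Forward elimination on [A|b]:
R2 <- R2 - (1/3)*R1:  [     0  -11/3    -10   52/3 ]
R3 <- R3 - (-7/9)*R1:  [     0  -88/9     10   86/9 ]
R3 <- R3 - (8/3)*R2:  [      0       0   110/3  -110/3 ]
Row echelon form:
[ -9     -1      9  |     -25 ]
[  0  -11/3    -10  |    52/3 ]
[  0      0  110/3  |  -110/3 ]
Back-substitution:
u = (-110/3) / (110/3) = -1
t = (52/3 - (-10)*(-1)) / (-11/3) = -2
s = (-25 - (-1)*(-2) - (9)*(-1)) / -9 = 2

(2, -2, -1)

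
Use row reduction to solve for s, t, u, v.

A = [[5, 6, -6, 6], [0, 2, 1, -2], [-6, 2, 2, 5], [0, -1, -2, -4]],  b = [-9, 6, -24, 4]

Forward elimination on [A|b]:
R3 <- R3 - (-6/5)*R1:  [      0    46/5   -26/5    61/5  -174/5 ]
R3 <- R3 - (23/5)*R2:  [      0       0   -49/5   107/5  -312/5 ]
R4 <- R4 - (-1/2)*R2:  [    0     0  -3/2    -5     7 ]
R4 <- R4 - (15/98)*R3:  [       0        0        0  -811/98   811/49 ]
Row echelon form:
[ 5  6     -6        6  |      -9 ]
[ 0  2      1       -2  |       6 ]
[ 0  0  -49/5    107/5  |  -312/5 ]
[ 0  0      0  -811/98  |  811/49 ]
Back-substitution:
v = (811/49) / (-811/98) = -2
u = (-312/5 - (107/5)*(-2)) / (-49/5) = 2
t = (6 - (1)*(2) - (-2)*(-2)) / 2 = 0
s = (-9 - (6)*(0) - (-6)*(2) - (6)*(-2)) / 5 = 3

(3, 0, 2, -2)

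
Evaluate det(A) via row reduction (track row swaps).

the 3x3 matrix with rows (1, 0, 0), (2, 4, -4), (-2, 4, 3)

det(A) = 28

Forward elimination:
R2 <- R2 - (2)*R1:  [  0   4  -4 ]
R3 <- R3 - (-2)*R1:  [ 0  4  3 ]
R3 <- R3 - (1)*R2:  [ 0  0  7 ]
Upper-triangular form:
[ 1  0   0 ]
[ 0  4  -4 ]
[ 0  0   7 ]
det(A) = (-1)^0 * (1) * (4) * (7) = 28  (0 row swaps -> sign +1)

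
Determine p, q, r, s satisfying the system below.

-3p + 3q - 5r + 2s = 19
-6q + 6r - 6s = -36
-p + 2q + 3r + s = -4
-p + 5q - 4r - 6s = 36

Forward elimination on [A|b]:
R3 <- R3 - (1/3)*R1:  [     0      1   14/3    1/3  -31/3 ]
R4 <- R4 - (1/3)*R1:  [     0      4   -7/3  -20/3   89/3 ]
R3 <- R3 - (-1/6)*R2:  [     0      0   17/3   -2/3  -49/3 ]
R4 <- R4 - (-2/3)*R2:  [     0      0    5/3  -32/3   17/3 ]
R4 <- R4 - (5/17)*R3:  [       0        0        0  -178/17   178/17 ]
Row echelon form:
[ -3   3    -5        2  |      19 ]
[  0  -6     6       -6  |     -36 ]
[  0   0  17/3     -2/3  |   -49/3 ]
[  0   0     0  -178/17  |  178/17 ]
Back-substitution:
s = (178/17) / (-178/17) = -1
r = (-49/3 - (-2/3)*(-1)) / (17/3) = -3
q = (-36 - (6)*(-3) - (-6)*(-1)) / -6 = 4
p = (19 - (3)*(4) - (-5)*(-3) - (2)*(-1)) / -3 = 2

(2, 4, -3, -1)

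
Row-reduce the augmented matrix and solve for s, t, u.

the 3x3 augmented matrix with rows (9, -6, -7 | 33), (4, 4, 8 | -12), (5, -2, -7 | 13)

(1, -4, 0)

Forward elimination on [A|b]:
R2 <- R2 - (4/9)*R1:  [     0   20/3  100/9  -80/3 ]
R3 <- R3 - (5/9)*R1:  [     0    4/3  -28/9  -16/3 ]
R3 <- R3 - (1/5)*R2:  [     0      0  -16/3      0 ]
Row echelon form:
[ 9    -6     -7  |     33 ]
[ 0  20/3  100/9  |  -80/3 ]
[ 0     0  -16/3  |      0 ]
Back-substitution:
u = (0) / (-16/3) = 0
t = (-80/3 - (100/9)*(0)) / (20/3) = -4
s = (33 - (-6)*(-4) - (-7)*(0)) / 9 = 1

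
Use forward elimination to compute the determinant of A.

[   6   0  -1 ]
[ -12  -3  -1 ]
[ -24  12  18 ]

det(A) = -36

Forward elimination:
R2 <- R2 - (-2)*R1:  [  0  -3  -3 ]
R3 <- R3 - (-4)*R1:  [  0  12  14 ]
R3 <- R3 - (-4)*R2:  [ 0  0  2 ]
Upper-triangular form:
[ 6   0  -1 ]
[ 0  -3  -3 ]
[ 0   0   2 ]
det(A) = (-1)^0 * (6) * (-3) * (2) = -36  (0 row swaps -> sign +1)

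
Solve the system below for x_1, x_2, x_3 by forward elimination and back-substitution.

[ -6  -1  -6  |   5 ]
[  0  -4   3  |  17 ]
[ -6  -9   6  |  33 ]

(1, -5, -1)

Forward elimination on [A|b]:
R3 <- R3 - (1)*R1:  [  0  -8  12  28 ]
R3 <- R3 - (2)*R2:  [  0   0   6  -6 ]
Row echelon form:
[ -6  -1  -6  |   5 ]
[  0  -4   3  |  17 ]
[  0   0   6  |  -6 ]
Back-substitution:
x_3 = (-6) / 6 = -1
x_2 = (17 - (3)*(-1)) / -4 = -5
x_1 = (5 - (-1)*(-5) - (-6)*(-1)) / -6 = 1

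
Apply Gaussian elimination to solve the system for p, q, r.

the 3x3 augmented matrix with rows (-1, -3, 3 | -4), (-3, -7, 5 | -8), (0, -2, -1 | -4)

(-2, 2, 0)

Forward elimination on [A|b]:
R2 <- R2 - (3)*R1:  [  0   2  -4   4 ]
R3 <- R3 - (-1)*R2:  [  0   0  -5   0 ]
Row echelon form:
[ -1  -3   3  |  -4 ]
[  0   2  -4  |   4 ]
[  0   0  -5  |   0 ]
Back-substitution:
r = (0) / -5 = 0
q = (4 - (-4)*(0)) / 2 = 2
p = (-4 - (-3)*(2) - (3)*(0)) / -1 = -2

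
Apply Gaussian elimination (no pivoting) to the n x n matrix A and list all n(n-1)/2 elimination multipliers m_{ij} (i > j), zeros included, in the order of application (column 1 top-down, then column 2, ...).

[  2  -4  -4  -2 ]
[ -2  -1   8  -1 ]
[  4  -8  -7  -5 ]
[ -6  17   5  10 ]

multipliers: -1, 2, -3, 0, -1, -3

Forward elimination:
R2 <- R2 - (-1)*R1:  [  0  -5   4  -3 ]
R3 <- R3 - (2)*R1:  [  0   0   1  -1 ]
R4 <- R4 - (-3)*R1:  [  0   5  -7   4 ]
R3: entry in column 2 is already 0 -> m_{32} = 0 (no row operation needed)
R4 <- R4 - (-1)*R2:  [  0   0  -3   1 ]
R4 <- R4 - (-3)*R3:  [  0   0   0  -2 ]
Multipliers (in order of application): m_{21} = -1, m_{31} = 2, m_{41} = -3, m_{32} = 0, m_{42} = -1, m_{43} = -3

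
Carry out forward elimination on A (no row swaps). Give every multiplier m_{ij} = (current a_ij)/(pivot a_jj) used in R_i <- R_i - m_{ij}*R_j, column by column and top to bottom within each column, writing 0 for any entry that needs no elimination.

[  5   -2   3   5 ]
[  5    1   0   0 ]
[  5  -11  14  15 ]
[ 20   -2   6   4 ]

Forward elimination:
R2 <- R2 - (1)*R1:  [  0   3  -3  -5 ]
R3 <- R3 - (1)*R1:  [  0  -9  11  10 ]
R4 <- R4 - (4)*R1:  [   0    6   -6  -16 ]
R3 <- R3 - (-3)*R2:  [  0   0   2  -5 ]
R4 <- R4 - (2)*R2:  [  0   0   0  -6 ]
R4: entry in column 3 is already 0 -> m_{43} = 0 (no row operation needed)
Multipliers (in order of application): m_{21} = 1, m_{31} = 1, m_{41} = 4, m_{32} = -3, m_{42} = 2, m_{43} = 0

multipliers: 1, 1, 4, -3, 2, 0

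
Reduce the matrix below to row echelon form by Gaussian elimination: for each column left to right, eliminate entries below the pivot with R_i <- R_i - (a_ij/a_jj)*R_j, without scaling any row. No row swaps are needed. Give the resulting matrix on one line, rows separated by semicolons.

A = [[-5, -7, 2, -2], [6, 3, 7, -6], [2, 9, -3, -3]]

REF = [-5 -7 2 -2; 0 -27/5 47/5 -42/5; 0 0 232/27 -121/9]

Forward elimination:
R2 <- R2 - (-6/5)*R1:  [     0  -27/5   47/5  -42/5 ]
R3 <- R3 - (-2/5)*R1:  [     0   31/5  -11/5  -19/5 ]
R3 <- R3 - (-31/27)*R2:  [      0       0  232/27  -121/9 ]
Row echelon form:
[ -5     -7       2      -2 ]
[  0  -27/5    47/5   -42/5 ]
[  0      0  232/27  -121/9 ]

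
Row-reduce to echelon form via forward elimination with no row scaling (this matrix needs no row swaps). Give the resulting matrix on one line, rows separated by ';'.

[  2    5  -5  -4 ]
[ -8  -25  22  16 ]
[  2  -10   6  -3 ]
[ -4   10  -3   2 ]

Forward elimination:
R2 <- R2 - (-4)*R1:  [  0  -5   2   0 ]
R3 <- R3 - (1)*R1:  [   0  -15   11    1 ]
R4 <- R4 - (-2)*R1:  [   0   20  -13   -6 ]
R3 <- R3 - (3)*R2:  [ 0  0  5  1 ]
R4 <- R4 - (-4)*R2:  [  0   0  -5  -6 ]
R4 <- R4 - (-1)*R3:  [  0   0   0  -5 ]
Row echelon form:
[ 2   5  -5  -4 ]
[ 0  -5   2   0 ]
[ 0   0   5   1 ]
[ 0   0   0  -5 ]

REF = [2 5 -5 -4; 0 -5 2 0; 0 0 5 1; 0 0 0 -5]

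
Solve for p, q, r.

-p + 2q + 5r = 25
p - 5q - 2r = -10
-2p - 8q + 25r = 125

(0, 0, 5)

Forward elimination on [A|b]:
R2 <- R2 - (-1)*R1:  [  0  -3   3  15 ]
R3 <- R3 - (2)*R1:  [   0  -12   15   75 ]
R3 <- R3 - (4)*R2:  [  0   0   3  15 ]
Row echelon form:
[ -1   2  5  |  25 ]
[  0  -3  3  |  15 ]
[  0   0  3  |  15 ]
Back-substitution:
r = (15) / 3 = 5
q = (15 - (3)*(5)) / -3 = 0
p = (25 - (2)*(0) - (5)*(5)) / -1 = 0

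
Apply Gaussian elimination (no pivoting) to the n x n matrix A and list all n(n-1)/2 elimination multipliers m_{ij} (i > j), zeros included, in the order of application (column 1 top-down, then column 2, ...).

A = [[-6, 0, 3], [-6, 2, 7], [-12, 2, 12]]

multipliers: 1, 2, 1

Forward elimination:
R2 <- R2 - (1)*R1:  [ 0  2  4 ]
R3 <- R3 - (2)*R1:  [ 0  2  6 ]
R3 <- R3 - (1)*R2:  [ 0  0  2 ]
Multipliers (in order of application): m_{21} = 1, m_{31} = 2, m_{32} = 1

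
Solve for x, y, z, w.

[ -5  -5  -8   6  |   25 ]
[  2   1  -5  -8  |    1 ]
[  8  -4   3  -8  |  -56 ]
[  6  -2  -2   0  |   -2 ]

(0, 5, -4, 3)

Forward elimination on [A|b]:
R2 <- R2 - (-2/5)*R1:  [     0     -1  -41/5  -28/5     11 ]
R3 <- R3 - (-8/5)*R1:  [     0    -12  -49/5    8/5    -16 ]
R4 <- R4 - (-6/5)*R1:  [     0     -8  -58/5   36/5     28 ]
R3 <- R3 - (12)*R2:  [     0      0  443/5  344/5   -148 ]
R4 <- R4 - (8)*R2:  [   0    0   54   52  -60 ]
R4 <- R4 - (270/443)*R3:  [         0          0          0   4460/443  13380/443 ]
Row echelon form:
[ -5  -5     -8         6  |         25 ]
[  0  -1  -41/5     -28/5  |         11 ]
[  0   0  443/5     344/5  |       -148 ]
[  0   0      0  4460/443  |  13380/443 ]
Back-substitution:
w = (13380/443) / (4460/443) = 3
z = (-148 - (344/5)*(3)) / (443/5) = -4
y = (11 - (-41/5)*(-4) - (-28/5)*(3)) / -1 = 5
x = (25 - (-5)*(5) - (-8)*(-4) - (6)*(3)) / -5 = 0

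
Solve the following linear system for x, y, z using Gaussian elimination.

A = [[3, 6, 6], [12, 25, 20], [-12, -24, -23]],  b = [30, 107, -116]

(-4, 3, 4)

Forward elimination on [A|b]:
R2 <- R2 - (4)*R1:  [   0    1   -4  -13 ]
R3 <- R3 - (-4)*R1:  [ 0  0  1  4 ]
Row echelon form:
[ 3  6   6  |   30 ]
[ 0  1  -4  |  -13 ]
[ 0  0   1  |    4 ]
Back-substitution:
z = (4) / 1 = 4
y = (-13 - (-4)*(4)) / 1 = 3
x = (30 - (6)*(3) - (6)*(4)) / 3 = -4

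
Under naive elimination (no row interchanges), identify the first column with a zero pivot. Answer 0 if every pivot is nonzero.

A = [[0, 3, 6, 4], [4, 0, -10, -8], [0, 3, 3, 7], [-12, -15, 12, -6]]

Naive forward elimination:
Pivot entry (1,1) is zero but row 2 has 4 in column 1 -> naive elimination stops; a row interchange (e.g. R1 <-> R2) would be required here.

first zero-pivot column = 1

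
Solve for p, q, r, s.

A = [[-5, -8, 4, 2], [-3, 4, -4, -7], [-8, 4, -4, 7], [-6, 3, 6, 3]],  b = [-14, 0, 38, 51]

Forward elimination on [A|b]:
R2 <- R2 - (3/5)*R1:  [     0   44/5  -32/5  -41/5   42/5 ]
R3 <- R3 - (8/5)*R1:  [     0   84/5  -52/5   19/5  302/5 ]
R4 <- R4 - (6/5)*R1:  [     0   63/5    6/5    3/5  339/5 ]
R3 <- R3 - (21/11)*R2:  [      0       0   20/11  214/11  488/11 ]
R4 <- R4 - (63/44)*R2:  [       0        0   114/11   543/44  1227/22 ]
R4 <- R4 - (57/10)*R3:  [        0         0         0  -1971/20  -1971/10 ]
Row echelon form:
[ -5    -8      4         2  |       -14 ]
[  0  44/5  -32/5     -41/5  |      42/5 ]
[  0     0  20/11    214/11  |    488/11 ]
[  0     0      0  -1971/20  |  -1971/10 ]
Back-substitution:
s = (-1971/10) / (-1971/20) = 2
r = (488/11 - (214/11)*(2)) / (20/11) = 3
q = (42/5 - (-32/5)*(3) - (-41/5)*(2)) / (44/5) = 5
p = (-14 - (-8)*(5) - (4)*(3) - (2)*(2)) / -5 = -2

(-2, 5, 3, 2)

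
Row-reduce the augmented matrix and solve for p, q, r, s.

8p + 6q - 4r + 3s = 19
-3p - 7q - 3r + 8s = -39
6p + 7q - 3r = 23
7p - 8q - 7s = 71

(4, -1, -2, -5)

Forward elimination on [A|b]:
R2 <- R2 - (-3/8)*R1:  [      0   -19/4    -9/2    73/8  -255/8 ]
R3 <- R3 - (3/4)*R1:  [    0   5/2     0  -9/4  35/4 ]
R4 <- R4 - (7/8)*R1:  [     0  -53/4    7/2  -77/8  435/8 ]
R3 <- R3 - (-10/19)*R2:  [       0        0   -45/19    97/38  -305/38 ]
R4 <- R4 - (53/19)*R2:  [        0         0    305/19  -1333/38   5445/38 ]
R4 <- R4 - (-61/9)*R3:  [      0       0       0  -160/9   800/9 ]
Row echelon form:
[ 8      6      -4       3  |       19 ]
[ 0  -19/4    -9/2    73/8  |   -255/8 ]
[ 0      0  -45/19   97/38  |  -305/38 ]
[ 0      0       0  -160/9  |    800/9 ]
Back-substitution:
s = (800/9) / (-160/9) = -5
r = (-305/38 - (97/38)*(-5)) / (-45/19) = -2
q = (-255/8 - (-9/2)*(-2) - (73/8)*(-5)) / (-19/4) = -1
p = (19 - (6)*(-1) - (-4)*(-2) - (3)*(-5)) / 8 = 4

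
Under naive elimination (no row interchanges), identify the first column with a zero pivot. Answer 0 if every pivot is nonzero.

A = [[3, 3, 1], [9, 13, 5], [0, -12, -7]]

Naive forward elimination:
R2 <- R2 - (3)*R1:  [ 0  4  2 ]
R3 <- R3 - (-3)*R2:  [  0   0  -1 ]
All pivots nonzero; naive elimination completes without hitting a zero pivot.

first zero-pivot column = 0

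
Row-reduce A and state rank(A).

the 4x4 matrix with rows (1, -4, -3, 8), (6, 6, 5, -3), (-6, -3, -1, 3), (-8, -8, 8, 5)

rank(A) = 4

Row reduction:
R2 <- R2 - (6)*R1:  [   0   30   23  -51 ]
R3 <- R3 - (-6)*R1:  [   0  -27  -19   51 ]
R4 <- R4 - (-8)*R1:  [   0  -40  -16   69 ]
R3 <- R3 - (-9/10)*R2:  [     0      0  17/10  51/10 ]
R4 <- R4 - (-4/3)*R2:  [    0     0  44/3     1 ]
R4 <- R4 - (440/51)*R3:  [   0    0    0  -43 ]
Row echelon form:
[ 1  -4     -3      8 ]
[ 0  30     23    -51 ]
[ 0   0  17/10  51/10 ]
[ 0   0      0    -43 ]
Nonzero rows / pivot columns: 4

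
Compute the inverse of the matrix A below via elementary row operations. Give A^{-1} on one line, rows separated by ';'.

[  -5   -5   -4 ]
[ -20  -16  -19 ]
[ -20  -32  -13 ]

inverse = [-10/3 21/40 31/120; 1 -1/8 -1/8; 8/3 -1/2 -1/6]

Gauss-Jordan on [A | I]:
R1 <- (1/-5)*R1:  [    1     1   4/5  |  -1/5     0     0 ]
R2 <- R2 - (-20)*R1:  [  0   4  -3  |  -4   1   0 ]
R3 <- R3 - (-20)*R1:  [   0  -12    3  |   -4    0    1 ]
R2 <- (1/4)*R2:  [    0     1  -3/4  |    -1   1/4     0 ]
R1 <- R1 - (1)*R2:  [     1      0  31/20  |    4/5   -1/4      0 ]
R3 <- R3 - (-12)*R2:  [   0    0   -6  |  -16    3    1 ]
R3 <- (1/-6)*R3:  [    0     0     1  |   8/3  -1/2  -1/6 ]
R1 <- R1 - (31/20)*R3:  [      1       0       0  |   -10/3   21/40  31/120 ]
R2 <- R2 - (-3/4)*R3:  [    0     1     0  |     1  -1/8  -1/8 ]
Right block of [I | A^{-1}] is the inverse:
[ -10/3  21/40  31/120 ]
[     1   -1/8    -1/8 ]
[   8/3   -1/2    -1/6 ]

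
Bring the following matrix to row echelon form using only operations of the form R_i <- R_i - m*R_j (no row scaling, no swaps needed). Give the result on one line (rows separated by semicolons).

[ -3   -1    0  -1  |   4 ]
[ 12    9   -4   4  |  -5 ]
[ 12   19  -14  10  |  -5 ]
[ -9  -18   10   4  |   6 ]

Forward elimination:
R2 <- R2 - (-4)*R1:  [  0   5  -4   0  11 ]
R3 <- R3 - (-4)*R1:  [   0   15  -14    6   11 ]
R4 <- R4 - (3)*R1:  [   0  -15   10    7   -6 ]
R3 <- R3 - (3)*R2:  [   0    0   -2    6  -22 ]
R4 <- R4 - (-3)*R2:  [  0   0  -2   7  27 ]
R4 <- R4 - (1)*R3:  [  0   0   0   1  49 ]
Row echelon form:
[ -3  -1   0  -1  |    4 ]
[  0   5  -4   0  |   11 ]
[  0   0  -2   6  |  -22 ]
[  0   0   0   1  |   49 ]

REF = [-3 -1 0 -1 4; 0 5 -4 0 11; 0 0 -2 6 -22; 0 0 0 1 49]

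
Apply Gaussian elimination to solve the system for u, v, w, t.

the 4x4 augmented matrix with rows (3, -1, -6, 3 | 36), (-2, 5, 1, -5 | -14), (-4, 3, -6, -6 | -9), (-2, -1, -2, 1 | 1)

Forward elimination on [A|b]:
R2 <- R2 - (-2/3)*R1:  [    0  13/3    -3    -3    10 ]
R3 <- R3 - (-4/3)*R1:  [   0  5/3  -14   -2   39 ]
R4 <- R4 - (-2/3)*R1:  [    0  -5/3    -6     3    25 ]
R3 <- R3 - (5/13)*R2:  [       0        0  -167/13   -11/13   457/13 ]
R4 <- R4 - (-5/13)*R2:  [      0       0  -93/13   24/13  375/13 ]
R4 <- R4 - (93/167)*R3:  [        0         0         0   387/167  1548/167 ]
Row echelon form:
[ 3    -1       -6        3  |        36 ]
[ 0  13/3       -3       -3  |        10 ]
[ 0     0  -167/13   -11/13  |    457/13 ]
[ 0     0        0  387/167  |  1548/167 ]
Back-substitution:
t = (1548/167) / (387/167) = 4
w = (457/13 - (-11/13)*(4)) / (-167/13) = -3
v = (10 - (-3)*(-3) - (-3)*(4)) / (13/3) = 3
u = (36 - (-1)*(3) - (-6)*(-3) - (3)*(4)) / 3 = 3

(3, 3, -3, 4)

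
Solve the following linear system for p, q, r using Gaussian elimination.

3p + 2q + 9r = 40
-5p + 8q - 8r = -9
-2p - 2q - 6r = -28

(-3, 2, 5)

Forward elimination on [A|b]:
R2 <- R2 - (-5/3)*R1:  [     0   34/3      7  173/3 ]
R3 <- R3 - (-2/3)*R1:  [    0  -2/3     0  -4/3 ]
R3 <- R3 - (-1/17)*R2:  [     0      0   7/17  35/17 ]
Row echelon form:
[ 3     2     9  |     40 ]
[ 0  34/3     7  |  173/3 ]
[ 0     0  7/17  |  35/17 ]
Back-substitution:
r = (35/17) / (7/17) = 5
q = (173/3 - (7)*(5)) / (34/3) = 2
p = (40 - (2)*(2) - (9)*(5)) / 3 = -3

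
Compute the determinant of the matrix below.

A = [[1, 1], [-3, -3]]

Forward elimination:
R2 <- R2 - (-3)*R1:  [ 0  0 ]
Upper-triangular form:
[ 1  1 ]
[ 0  0 ]
det(A) = (-1)^0 * (1) * (0) = 0  (0 row swaps -> sign +1)

det(A) = 0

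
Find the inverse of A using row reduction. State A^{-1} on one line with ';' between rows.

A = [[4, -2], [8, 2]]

inverse = [1/12 1/12; -1/3 1/6]

Gauss-Jordan on [A | I]:
R1 <- (1/4)*R1:  [    1  -1/2  |   1/4     0 ]
R2 <- R2 - (8)*R1:  [  0   6  |  -2   1 ]
R2 <- (1/6)*R2:  [    0     1  |  -1/3   1/6 ]
R1 <- R1 - (-1/2)*R2:  [    1     0  |  1/12  1/12 ]
Right block of [I | A^{-1}] is the inverse:
[ 1/12  1/12 ]
[ -1/3   1/6 ]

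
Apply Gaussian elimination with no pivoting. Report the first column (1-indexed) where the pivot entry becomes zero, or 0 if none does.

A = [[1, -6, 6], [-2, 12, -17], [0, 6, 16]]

Naive forward elimination:
R2 <- R2 - (-2)*R1:  [  0   0  -5 ]
Matrix at this point:
[ 1  -6   6 ]
[ 0   0  -5 ]
[ 0   6  16 ]
Pivot entry (2,2) is zero but row 3 has 6 in column 2 -> naive elimination stops; a row interchange (e.g. R2 <-> R3) would be required here.

first zero-pivot column = 2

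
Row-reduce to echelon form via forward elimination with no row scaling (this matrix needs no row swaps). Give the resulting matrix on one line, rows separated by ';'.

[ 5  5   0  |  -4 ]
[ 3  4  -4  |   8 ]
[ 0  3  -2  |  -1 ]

Forward elimination:
R2 <- R2 - (3/5)*R1:  [    0     1    -4  52/5 ]
R3 <- R3 - (3)*R2:  [      0       0      10  -161/5 ]
Row echelon form:
[ 5  5   0  |      -4 ]
[ 0  1  -4  |    52/5 ]
[ 0  0  10  |  -161/5 ]

REF = [5 5 0 -4; 0 1 -4 52/5; 0 0 10 -161/5]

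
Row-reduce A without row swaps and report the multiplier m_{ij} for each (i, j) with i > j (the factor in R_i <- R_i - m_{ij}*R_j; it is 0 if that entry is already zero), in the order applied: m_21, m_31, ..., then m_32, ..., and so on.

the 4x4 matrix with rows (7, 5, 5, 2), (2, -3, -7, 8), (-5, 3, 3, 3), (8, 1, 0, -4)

Forward elimination:
R2 <- R2 - (2/7)*R1:  [     0  -31/7  -59/7   52/7 ]
R3 <- R3 - (-5/7)*R1:  [    0  46/7  46/7  31/7 ]
R4 <- R4 - (8/7)*R1:  [     0  -33/7  -40/7  -44/7 ]
R3 <- R3 - (-46/31)*R2:  [       0        0  -184/31   479/31 ]
R4 <- R4 - (33/31)*R2:  [       0        0   101/31  -440/31 ]
R4 <- R4 - (-101/184)*R3:  [         0          0          0  -1051/184 ]
Multipliers (in order of application): m_{21} = 2/7, m_{31} = -5/7, m_{41} = 8/7, m_{32} = -46/31, m_{42} = 33/31, m_{43} = -101/184

multipliers: 2/7, -5/7, 8/7, -46/31, 33/31, -101/184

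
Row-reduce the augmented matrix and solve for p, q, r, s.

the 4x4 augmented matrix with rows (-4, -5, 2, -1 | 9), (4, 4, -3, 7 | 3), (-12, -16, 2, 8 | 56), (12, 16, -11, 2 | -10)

(-2, -2, -4, 1)

Forward elimination on [A|b]:
R2 <- R2 - (-1)*R1:  [  0  -1  -1   6  12 ]
R3 <- R3 - (3)*R1:  [  0  -1  -4  11  29 ]
R4 <- R4 - (-3)*R1:  [  0   1  -5  -1  17 ]
R3 <- R3 - (1)*R2:  [  0   0  -3   5  17 ]
R4 <- R4 - (-1)*R2:  [  0   0  -6   5  29 ]
R4 <- R4 - (2)*R3:  [  0   0   0  -5  -5 ]
Row echelon form:
[ -4  -5   2  -1  |   9 ]
[  0  -1  -1   6  |  12 ]
[  0   0  -3   5  |  17 ]
[  0   0   0  -5  |  -5 ]
Back-substitution:
s = (-5) / -5 = 1
r = (17 - (5)*(1)) / -3 = -4
q = (12 - (-1)*(-4) - (6)*(1)) / -1 = -2
p = (9 - (-5)*(-2) - (2)*(-4) - (-1)*(1)) / -4 = -2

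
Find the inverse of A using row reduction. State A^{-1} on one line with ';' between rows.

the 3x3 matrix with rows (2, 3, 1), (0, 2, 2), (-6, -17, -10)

Gauss-Jordan on [A | I]:
R1 <- (1/2)*R1:  [   1  3/2  1/2  |  1/2    0    0 ]
R3 <- R3 - (-6)*R1:  [  0  -8  -7  |   3   0   1 ]
R2 <- (1/2)*R2:  [   0    1    1  |    0  1/2    0 ]
R1 <- R1 - (3/2)*R2:  [    1     0    -1  |   1/2  -3/4     0 ]
R3 <- R3 - (-8)*R2:  [ 0  0  1  |  3  4  1 ]
R1 <- R1 - (-1)*R3:  [    1     0     0  |   7/2  13/4     1 ]
R2 <- R2 - (1)*R3:  [    0     1     0  |    -3  -7/2    -1 ]
Right block of [I | A^{-1}] is the inverse:
[ 7/2  13/4   1 ]
[  -3  -7/2  -1 ]
[   3     4   1 ]

inverse = [7/2 13/4 1; -3 -7/2 -1; 3 4 1]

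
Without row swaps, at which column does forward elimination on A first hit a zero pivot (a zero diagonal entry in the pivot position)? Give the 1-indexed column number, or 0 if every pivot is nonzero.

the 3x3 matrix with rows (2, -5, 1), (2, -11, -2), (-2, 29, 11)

first zero-pivot column = 3

Naive forward elimination:
R2 <- R2 - (1)*R1:  [  0  -6  -3 ]
R3 <- R3 - (-1)*R1:  [  0  24  12 ]
R3 <- R3 - (-4)*R2:  [ 0  0  0 ]
Matrix at this point:
[ 2  -5   1 ]
[ 0  -6  -3 ]
[ 0   0   0 ]
Pivot entry (3,3) in the last row is zero and there are no rows below to swap with -> zero pivot in column 3 (A is singular).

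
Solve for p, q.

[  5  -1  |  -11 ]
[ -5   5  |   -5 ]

Forward elimination on [A|b]:
R2 <- R2 - (-1)*R1:  [   0    4  -16 ]
Row echelon form:
[ 5  -1  |  -11 ]
[ 0   4  |  -16 ]
Back-substitution:
q = (-16) / 4 = -4
p = (-11 - (-1)*(-4)) / 5 = -3

(-3, -4)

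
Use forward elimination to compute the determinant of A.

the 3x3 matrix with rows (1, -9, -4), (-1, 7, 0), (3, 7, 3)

det(A) = 106

Forward elimination:
R2 <- R2 - (-1)*R1:  [  0  -2  -4 ]
R3 <- R3 - (3)*R1:  [  0  34  15 ]
R3 <- R3 - (-17)*R2:  [   0    0  -53 ]
Upper-triangular form:
[ 1  -9   -4 ]
[ 0  -2   -4 ]
[ 0   0  -53 ]
det(A) = (-1)^0 * (1) * (-2) * (-53) = 106  (0 row swaps -> sign +1)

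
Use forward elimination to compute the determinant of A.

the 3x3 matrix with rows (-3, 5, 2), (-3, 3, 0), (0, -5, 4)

det(A) = 54

Forward elimination:
R2 <- R2 - (1)*R1:  [  0  -2  -2 ]
R3 <- R3 - (5/2)*R2:  [ 0  0  9 ]
Upper-triangular form:
[ -3   5   2 ]
[  0  -2  -2 ]
[  0   0   9 ]
det(A) = (-1)^0 * (-3) * (-2) * (9) = 54  (0 row swaps -> sign +1)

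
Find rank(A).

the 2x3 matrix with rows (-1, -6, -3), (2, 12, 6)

rank(A) = 1

Row reduction:
R2 <- R2 - (-2)*R1:  [ 0  0  0 ]
Row echelon form:
[ -1  -6  -3 ]
[  0   0   0 ]
Nonzero rows / pivot columns: 1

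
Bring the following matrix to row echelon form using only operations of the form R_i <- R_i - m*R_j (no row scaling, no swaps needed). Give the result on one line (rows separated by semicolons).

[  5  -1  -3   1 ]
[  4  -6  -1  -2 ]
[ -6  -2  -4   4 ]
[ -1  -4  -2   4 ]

Forward elimination:
R2 <- R2 - (4/5)*R1:  [     0  -26/5    7/5  -14/5 ]
R3 <- R3 - (-6/5)*R1:  [     0  -16/5  -38/5   26/5 ]
R4 <- R4 - (-1/5)*R1:  [     0  -21/5  -13/5   21/5 ]
R3 <- R3 - (8/13)*R2:  [       0        0  -110/13    90/13 ]
R4 <- R4 - (21/26)*R2:  [      0       0  -97/26   84/13 ]
R4 <- R4 - (97/220)*R3:  [     0      0      0  75/22 ]
Row echelon form:
[ 5     -1       -3      1 ]
[ 0  -26/5      7/5  -14/5 ]
[ 0      0  -110/13  90/13 ]
[ 0      0        0  75/22 ]

REF = [5 -1 -3 1; 0 -26/5 7/5 -14/5; 0 0 -110/13 90/13; 0 0 0 75/22]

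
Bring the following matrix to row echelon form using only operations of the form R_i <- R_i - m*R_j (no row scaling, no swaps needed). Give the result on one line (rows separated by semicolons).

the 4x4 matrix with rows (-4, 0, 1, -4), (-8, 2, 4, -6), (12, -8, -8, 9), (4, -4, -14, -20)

REF = [-4 0 1 -4; 0 2 2 2; 0 0 3 5; 0 0 0 -5]

Forward elimination:
R2 <- R2 - (2)*R1:  [ 0  2  2  2 ]
R3 <- R3 - (-3)*R1:  [  0  -8  -5  -3 ]
R4 <- R4 - (-1)*R1:  [   0   -4  -13  -24 ]
R3 <- R3 - (-4)*R2:  [ 0  0  3  5 ]
R4 <- R4 - (-2)*R2:  [   0    0   -9  -20 ]
R4 <- R4 - (-3)*R3:  [  0   0   0  -5 ]
Row echelon form:
[ -4  0  1  -4 ]
[  0  2  2   2 ]
[  0  0  3   5 ]
[  0  0  0  -5 ]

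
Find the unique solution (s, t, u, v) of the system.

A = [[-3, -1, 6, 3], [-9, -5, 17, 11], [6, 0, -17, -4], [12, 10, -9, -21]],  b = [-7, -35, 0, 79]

Forward elimination on [A|b]:
R2 <- R2 - (3)*R1:  [   0   -2   -1    2  -14 ]
R3 <- R3 - (-2)*R1:  [   0   -2   -5    2  -14 ]
R4 <- R4 - (-4)*R1:  [  0   6  15  -9  51 ]
R3 <- R3 - (1)*R2:  [  0   0  -4   0   0 ]
R4 <- R4 - (-3)*R2:  [  0   0  12  -3   9 ]
R4 <- R4 - (-3)*R3:  [  0   0   0  -3   9 ]
Row echelon form:
[ -3  -1   6   3  |   -7 ]
[  0  -2  -1   2  |  -14 ]
[  0   0  -4   0  |    0 ]
[  0   0   0  -3  |    9 ]
Back-substitution:
v = (9) / -3 = -3
u = (0) / -4 = 0
t = (-14 - (-1)*(0) - (2)*(-3)) / -2 = 4
s = (-7 - (-1)*(4) - (6)*(0) - (3)*(-3)) / -3 = -2

(-2, 4, 0, -3)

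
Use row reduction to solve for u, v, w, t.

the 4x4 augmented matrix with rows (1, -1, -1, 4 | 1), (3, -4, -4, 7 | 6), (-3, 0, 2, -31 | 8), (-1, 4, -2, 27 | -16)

(-2, -4, 1, 0)

Forward elimination on [A|b]:
R2 <- R2 - (3)*R1:  [  0  -1  -1  -5   3 ]
R3 <- R3 - (-3)*R1:  [   0   -3   -1  -19   11 ]
R4 <- R4 - (-1)*R1:  [   0    3   -3   31  -15 ]
R3 <- R3 - (3)*R2:  [  0   0   2  -4   2 ]
R4 <- R4 - (-3)*R2:  [  0   0  -6  16  -6 ]
R4 <- R4 - (-3)*R3:  [ 0  0  0  4  0 ]
Row echelon form:
[ 1  -1  -1   4  |  1 ]
[ 0  -1  -1  -5  |  3 ]
[ 0   0   2  -4  |  2 ]
[ 0   0   0   4  |  0 ]
Back-substitution:
t = (0) / 4 = 0
w = (2 - (-4)*(0)) / 2 = 1
v = (3 - (-1)*(1) - (-5)*(0)) / -1 = -4
u = (1 - (-1)*(-4) - (-1)*(1) - (4)*(0)) / 1 = -2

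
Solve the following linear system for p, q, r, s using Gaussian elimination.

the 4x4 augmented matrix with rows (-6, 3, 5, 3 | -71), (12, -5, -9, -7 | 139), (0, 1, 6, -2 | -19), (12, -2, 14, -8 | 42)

Forward elimination on [A|b]:
R2 <- R2 - (-2)*R1:  [  0   1   1  -1  -3 ]
R4 <- R4 - (-2)*R1:  [    0     4    24    -2  -100 ]
R3 <- R3 - (1)*R2:  [   0    0    5   -1  -16 ]
R4 <- R4 - (4)*R2:  [   0    0   20    2  -88 ]
R4 <- R4 - (4)*R3:  [   0    0    0    6  -24 ]
Row echelon form:
[ -6  3  5   3  |  -71 ]
[  0  1  1  -1  |   -3 ]
[  0  0  5  -1  |  -16 ]
[  0  0  0   6  |  -24 ]
Back-substitution:
s = (-24) / 6 = -4
r = (-16 - (-1)*(-4)) / 5 = -4
q = (-3 - (1)*(-4) - (-1)*(-4)) / 1 = -3
p = (-71 - (3)*(-3) - (5)*(-4) - (3)*(-4)) / -6 = 5

(5, -3, -4, -4)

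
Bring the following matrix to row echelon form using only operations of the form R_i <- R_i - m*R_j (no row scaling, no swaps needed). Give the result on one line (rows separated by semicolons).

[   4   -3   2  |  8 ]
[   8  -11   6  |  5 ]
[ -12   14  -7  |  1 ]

REF = [4 -3 2 8; 0 -5 2 -11; 0 0 1 14]

Forward elimination:
R2 <- R2 - (2)*R1:  [   0   -5    2  -11 ]
R3 <- R3 - (-3)*R1:  [  0   5  -1  25 ]
R3 <- R3 - (-1)*R2:  [  0   0   1  14 ]
Row echelon form:
[ 4  -3  2  |    8 ]
[ 0  -5  2  |  -11 ]
[ 0   0  1  |   14 ]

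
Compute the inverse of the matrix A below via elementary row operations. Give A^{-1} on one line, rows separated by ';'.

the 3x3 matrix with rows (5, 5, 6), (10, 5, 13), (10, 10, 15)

inverse = [11/15 1/5 -7/15; 4/15 -1/5 1/15; -2/3 0 1/3]

Gauss-Jordan on [A | I]:
R1 <- (1/5)*R1:  [   1    1  6/5  |  1/5    0    0 ]
R2 <- R2 - (10)*R1:  [  0  -5   1  |  -2   1   0 ]
R3 <- R3 - (10)*R1:  [  0   0   3  |  -2   0   1 ]
R2 <- (1/-5)*R2:  [    0     1  -1/5  |   2/5  -1/5     0 ]
R1 <- R1 - (1)*R2:  [    1     0   7/5  |  -1/5   1/5     0 ]
R3 <- (1/3)*R3:  [    0     0     1  |  -2/3     0   1/3 ]
R1 <- R1 - (7/5)*R3:  [     1      0      0  |  11/15    1/5  -7/15 ]
R2 <- R2 - (-1/5)*R3:  [    0     1     0  |  4/15  -1/5  1/15 ]
Right block of [I | A^{-1}] is the inverse:
[ 11/15   1/5  -7/15 ]
[  4/15  -1/5   1/15 ]
[  -2/3     0    1/3 ]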